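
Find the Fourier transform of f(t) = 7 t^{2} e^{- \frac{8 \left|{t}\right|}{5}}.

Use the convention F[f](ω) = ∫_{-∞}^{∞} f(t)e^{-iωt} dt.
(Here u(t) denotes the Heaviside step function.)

F(ω) = \frac{28000 \left(64 - 75 \omega^{2}\right)}{\left(25 \omega^{2} + 64\right)^{3}}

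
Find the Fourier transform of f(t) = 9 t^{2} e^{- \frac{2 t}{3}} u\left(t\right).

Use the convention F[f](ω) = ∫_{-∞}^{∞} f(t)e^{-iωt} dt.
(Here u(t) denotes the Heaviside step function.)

F(ω) = \frac{486}{\left(3 i \omega + 2\right)^{3}}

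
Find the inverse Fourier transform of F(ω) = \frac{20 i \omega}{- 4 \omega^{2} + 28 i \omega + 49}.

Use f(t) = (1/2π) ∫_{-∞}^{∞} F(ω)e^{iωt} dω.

f(t) = 5 \left(1 - \frac{7 t}{2}\right) e^{- \frac{7 t}{2}} u\left(t\right)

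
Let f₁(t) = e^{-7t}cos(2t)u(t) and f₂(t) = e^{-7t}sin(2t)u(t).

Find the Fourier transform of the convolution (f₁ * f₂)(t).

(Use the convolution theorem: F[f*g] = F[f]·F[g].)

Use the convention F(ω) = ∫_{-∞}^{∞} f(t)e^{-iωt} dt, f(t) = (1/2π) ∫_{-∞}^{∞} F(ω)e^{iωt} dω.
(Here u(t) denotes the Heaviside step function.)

F[f₁*f₂](ω) = \frac{2 \left(i \omega + 7\right)}{\left(\left(i \omega + 7\right)^{2} + 4\right)^{2}}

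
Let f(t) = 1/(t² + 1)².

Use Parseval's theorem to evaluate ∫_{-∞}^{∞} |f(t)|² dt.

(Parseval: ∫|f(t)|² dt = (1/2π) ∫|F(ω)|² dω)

∫|f(t)|² dt = \frac{5 \pi}{16}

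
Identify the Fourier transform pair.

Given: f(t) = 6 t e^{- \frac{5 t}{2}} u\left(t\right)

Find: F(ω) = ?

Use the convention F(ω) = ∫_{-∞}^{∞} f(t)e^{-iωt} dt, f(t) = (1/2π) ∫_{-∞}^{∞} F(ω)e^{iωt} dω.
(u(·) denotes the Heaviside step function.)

F(ω) = \frac{24}{\left(2 i \omega + 5\right)^{2}}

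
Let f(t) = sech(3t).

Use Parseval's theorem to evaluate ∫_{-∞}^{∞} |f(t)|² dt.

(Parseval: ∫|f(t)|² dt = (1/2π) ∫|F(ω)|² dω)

∫|f(t)|² dt = \frac{2}{3}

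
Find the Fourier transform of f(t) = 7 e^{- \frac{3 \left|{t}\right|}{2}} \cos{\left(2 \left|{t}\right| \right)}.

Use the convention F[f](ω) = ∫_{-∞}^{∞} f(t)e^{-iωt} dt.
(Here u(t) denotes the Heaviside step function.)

F(ω) = \frac{84 \left(4 \omega^{2} + 25\right)}{16 \omega^{4} - 56 \omega^{2} + 625}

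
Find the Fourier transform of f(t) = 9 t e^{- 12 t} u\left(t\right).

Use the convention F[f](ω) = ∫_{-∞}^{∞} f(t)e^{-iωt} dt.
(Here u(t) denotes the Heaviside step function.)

F(ω) = \frac{9}{\left(i \omega + 12\right)^{2}}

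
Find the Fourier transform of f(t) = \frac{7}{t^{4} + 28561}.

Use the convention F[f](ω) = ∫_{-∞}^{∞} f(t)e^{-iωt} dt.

F(ω) = \frac{7 \pi e^{- \frac{13 \sqrt{2} \left|{\omega}\right|}{2}} \sin{\left(\frac{13 \sqrt{2} \left|{\omega}\right|}{2} + \frac{\pi}{4} \right)}}{2197}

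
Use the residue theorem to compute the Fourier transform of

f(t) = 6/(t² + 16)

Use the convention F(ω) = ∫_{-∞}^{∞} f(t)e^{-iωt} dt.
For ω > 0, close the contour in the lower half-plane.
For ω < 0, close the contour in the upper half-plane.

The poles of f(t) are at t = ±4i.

Let g(z) = f(z)e^{-iωz}; for large |z| the factor e^{-iωz} decays in the lower half-plane when ω > 0 and in the upper half-plane when ω < 0.

Case ω > 0 (lower half-plane, clockwise contour ⇒ F(ω) = -2πi·ΣRes):
  Res_{z = - 4 i} g(z) = \frac{3 i e^{- 4 \omega}}{4}
  F(ω) = -2πi·ΣRes = \frac{3 \pi e^{- 4 \omega}}{2}

Case ω < 0 (upper half-plane, counterclockwise contour ⇒ F(ω) = +2πi·ΣRes):
  Res_{z = 4 i} g(z) = - \frac{3 i e^{4 \omega}}{4}
  F(ω) = 2πi·ΣRes = \frac{3 \pi e^{4 \omega}}{2}

Both cases combine into a single formula in |ω|:

F(ω) = \frac{3 \pi e^{- 4 \left|{\omega}\right|}}{2}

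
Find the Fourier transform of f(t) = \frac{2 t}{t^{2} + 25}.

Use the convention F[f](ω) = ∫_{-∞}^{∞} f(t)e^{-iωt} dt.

F(ω) = - 2 i \pi e^{- 5 \left|{\omega}\right|} \operatorname{sign}{\left(\omega \right)}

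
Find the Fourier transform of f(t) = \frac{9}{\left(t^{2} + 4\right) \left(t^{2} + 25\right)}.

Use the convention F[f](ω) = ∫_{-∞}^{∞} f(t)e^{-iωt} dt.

F(ω) = \frac{3 \pi \left(5 e^{3 \left|{\omega}\right|} - 2\right) e^{- 5 \left|{\omega}\right|}}{70}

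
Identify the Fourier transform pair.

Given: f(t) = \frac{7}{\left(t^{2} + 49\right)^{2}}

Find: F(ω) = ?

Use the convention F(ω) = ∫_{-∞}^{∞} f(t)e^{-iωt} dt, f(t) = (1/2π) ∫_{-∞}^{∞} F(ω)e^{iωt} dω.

F(ω) = \frac{\pi \left(7 \left|{\omega}\right| + 1\right) e^{- 7 \left|{\omega}\right|}}{98}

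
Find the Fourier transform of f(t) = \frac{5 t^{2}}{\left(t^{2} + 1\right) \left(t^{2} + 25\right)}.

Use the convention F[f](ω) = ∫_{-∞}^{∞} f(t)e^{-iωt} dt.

F(ω) = \frac{5 \pi \left(5 - e^{4 \left|{\omega}\right|}\right) e^{- 5 \left|{\omega}\right|}}{24}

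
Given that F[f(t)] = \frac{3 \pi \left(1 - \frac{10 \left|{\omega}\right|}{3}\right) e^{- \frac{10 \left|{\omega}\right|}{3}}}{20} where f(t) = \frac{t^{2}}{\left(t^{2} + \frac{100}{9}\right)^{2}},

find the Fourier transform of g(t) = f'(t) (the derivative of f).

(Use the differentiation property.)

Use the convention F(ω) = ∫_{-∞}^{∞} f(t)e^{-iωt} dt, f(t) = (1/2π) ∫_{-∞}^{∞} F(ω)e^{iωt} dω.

F[g](ω) = \frac{i \pi \omega \left(3 - 10 \left|{\omega}\right|\right) e^{- \frac{10 \left|{\omega}\right|}{3}}}{20}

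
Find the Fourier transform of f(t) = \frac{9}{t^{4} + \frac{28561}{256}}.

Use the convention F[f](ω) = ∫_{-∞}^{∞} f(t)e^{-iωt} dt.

F(ω) = \frac{576 \pi e^{- \frac{13 \sqrt{2} \left|{\omega}\right|}{8}} \sin{\left(\frac{13 \sqrt{2} \left|{\omega}\right|}{8} + \frac{\pi}{4} \right)}}{2197}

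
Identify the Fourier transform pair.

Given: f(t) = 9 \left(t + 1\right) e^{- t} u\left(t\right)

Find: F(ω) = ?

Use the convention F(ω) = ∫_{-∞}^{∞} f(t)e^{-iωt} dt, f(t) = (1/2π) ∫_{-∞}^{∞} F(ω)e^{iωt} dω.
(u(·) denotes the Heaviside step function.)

F(ω) = \frac{9 \left(- i \omega - 2\right)}{\omega^{2} - 2 i \omega - 1}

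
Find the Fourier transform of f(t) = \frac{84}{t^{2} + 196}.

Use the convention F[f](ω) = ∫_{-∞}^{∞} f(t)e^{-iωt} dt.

F(ω) = 6 \pi e^{- 14 \left|{\omega}\right|}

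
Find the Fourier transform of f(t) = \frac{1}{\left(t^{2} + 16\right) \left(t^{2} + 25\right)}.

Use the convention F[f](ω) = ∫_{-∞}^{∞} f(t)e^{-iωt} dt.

F(ω) = \frac{\pi \left(5 e^{\left|{\omega}\right|} - 4\right) e^{- 5 \left|{\omega}\right|}}{180}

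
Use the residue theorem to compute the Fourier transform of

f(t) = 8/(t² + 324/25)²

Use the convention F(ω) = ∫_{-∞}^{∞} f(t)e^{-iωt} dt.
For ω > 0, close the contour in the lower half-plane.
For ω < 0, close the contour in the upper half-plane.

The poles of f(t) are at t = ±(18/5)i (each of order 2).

Let g(z) = f(z)e^{-iωz}; for large |z| the factor e^{-iωz} decays in the lower half-plane when ω > 0 and in the upper half-plane when ω < 0.

Case ω > 0 (lower half-plane, clockwise contour ⇒ F(ω) = -2πi·ΣRes):
  Res_{z = - \frac{18 i}{5}} g(z) = \frac{25 i \left(18 \omega + 5\right) e^{- \frac{18 \omega}{5}}}{2916} (pole of order 2)
  F(ω) = -2πi·ΣRes = \frac{25 \pi \left(18 \omega + 5\right) e^{- \frac{18 \omega}{5}}}{1458}

Case ω < 0 (upper half-plane, counterclockwise contour ⇒ F(ω) = +2πi·ΣRes):
  Res_{z = \frac{18 i}{5}} g(z) = \frac{25 i \left(18 \omega - 5\right) e^{\frac{18 \omega}{5}}}{2916} (pole of order 2)
  F(ω) = 2πi·ΣRes = \frac{25 \pi \left(5 - 18 \omega\right) e^{\frac{18 \omega}{5}}}{1458}

Both cases combine into a single formula in |ω|:

F(ω) = \frac{25 \pi \left(18 \left|{\omega}\right| + 5\right) e^{- \frac{18 \left|{\omega}\right|}{5}}}{1458}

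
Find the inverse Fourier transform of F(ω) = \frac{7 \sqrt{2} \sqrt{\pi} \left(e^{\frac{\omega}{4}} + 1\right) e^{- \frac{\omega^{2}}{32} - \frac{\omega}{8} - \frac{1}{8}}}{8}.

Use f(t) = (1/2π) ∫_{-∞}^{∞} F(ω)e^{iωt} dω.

f(t) = 7 e^{- 8 t^{2}} \cos{\left(2 t \right)}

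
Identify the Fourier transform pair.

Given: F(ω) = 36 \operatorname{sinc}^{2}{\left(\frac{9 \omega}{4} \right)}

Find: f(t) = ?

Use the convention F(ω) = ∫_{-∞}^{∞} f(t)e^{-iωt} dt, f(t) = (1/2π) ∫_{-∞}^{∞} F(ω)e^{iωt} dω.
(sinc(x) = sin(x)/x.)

f(t) = 8 \left(\begin{cases} 1 - \frac{2 \left|{t}\right|}{9} & \text{for}\: \left|{t}\right| < \frac{9}{2} \\0 & \text{otherwise} \end{cases}\right)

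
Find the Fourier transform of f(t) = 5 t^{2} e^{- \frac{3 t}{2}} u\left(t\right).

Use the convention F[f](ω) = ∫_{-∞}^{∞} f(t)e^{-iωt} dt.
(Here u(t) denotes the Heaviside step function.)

F(ω) = \frac{80}{\left(2 i \omega + 3\right)^{3}}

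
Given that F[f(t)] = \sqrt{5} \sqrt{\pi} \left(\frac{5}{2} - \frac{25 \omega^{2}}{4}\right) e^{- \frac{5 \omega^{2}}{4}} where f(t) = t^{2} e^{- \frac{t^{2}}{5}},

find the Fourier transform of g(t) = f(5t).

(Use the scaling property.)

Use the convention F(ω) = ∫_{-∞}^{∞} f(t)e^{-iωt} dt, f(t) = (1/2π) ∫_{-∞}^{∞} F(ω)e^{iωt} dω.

F[g](ω) = \frac{\sqrt{5} \sqrt{\pi} \left(10 - \omega^{2}\right) e^{- \frac{\omega^{2}}{20}}}{20}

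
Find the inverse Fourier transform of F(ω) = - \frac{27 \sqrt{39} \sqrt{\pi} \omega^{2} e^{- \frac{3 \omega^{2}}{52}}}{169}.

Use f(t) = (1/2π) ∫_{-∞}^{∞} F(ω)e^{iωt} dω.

f(t) = 9 \left(\frac{52 t^{2}}{3} - 2\right) e^{- \frac{13 t^{2}}{3}}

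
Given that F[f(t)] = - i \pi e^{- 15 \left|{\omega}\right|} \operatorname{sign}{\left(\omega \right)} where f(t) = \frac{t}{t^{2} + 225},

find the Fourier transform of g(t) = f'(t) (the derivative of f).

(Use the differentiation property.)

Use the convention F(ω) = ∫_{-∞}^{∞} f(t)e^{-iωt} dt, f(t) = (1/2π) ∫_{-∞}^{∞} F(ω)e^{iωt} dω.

F[g](ω) = \pi \omega e^{- 15 \left|{\omega}\right|} \operatorname{sign}{\left(\omega \right)}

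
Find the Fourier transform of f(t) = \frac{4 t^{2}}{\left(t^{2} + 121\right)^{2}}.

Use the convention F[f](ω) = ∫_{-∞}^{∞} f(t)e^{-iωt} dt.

F(ω) = \frac{2 \pi \left(1 - 11 \left|{\omega}\right|\right) e^{- 11 \left|{\omega}\right|}}{11}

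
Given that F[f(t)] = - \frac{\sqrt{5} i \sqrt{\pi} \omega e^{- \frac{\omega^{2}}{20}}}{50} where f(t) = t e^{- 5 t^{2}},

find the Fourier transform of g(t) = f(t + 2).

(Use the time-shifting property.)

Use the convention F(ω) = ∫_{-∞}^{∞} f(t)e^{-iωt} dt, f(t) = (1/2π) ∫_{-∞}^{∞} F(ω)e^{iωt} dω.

F[g](ω) = - \frac{\sqrt{5} i \sqrt{\pi} \omega e^{- \frac{\omega \left(\omega - 40 i\right)}{20}}}{50}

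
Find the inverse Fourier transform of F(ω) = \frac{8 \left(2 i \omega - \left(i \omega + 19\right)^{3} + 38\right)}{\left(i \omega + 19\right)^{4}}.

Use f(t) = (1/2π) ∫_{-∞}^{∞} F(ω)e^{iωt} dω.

f(t) = 8 \left(t^{2} - 1\right) e^{- 19 t} u\left(t\right)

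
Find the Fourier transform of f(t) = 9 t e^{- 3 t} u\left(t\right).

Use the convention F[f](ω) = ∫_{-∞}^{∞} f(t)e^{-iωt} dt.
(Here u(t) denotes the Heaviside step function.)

F(ω) = \frac{9}{\left(i \omega + 3\right)^{2}}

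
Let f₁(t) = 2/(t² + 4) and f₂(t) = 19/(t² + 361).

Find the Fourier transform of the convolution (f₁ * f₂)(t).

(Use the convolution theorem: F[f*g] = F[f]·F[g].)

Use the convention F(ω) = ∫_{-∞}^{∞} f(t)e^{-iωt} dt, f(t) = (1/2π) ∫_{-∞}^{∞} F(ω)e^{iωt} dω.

F[f₁*f₂](ω) = \pi^{2} e^{- 21 \left|{\omega}\right|}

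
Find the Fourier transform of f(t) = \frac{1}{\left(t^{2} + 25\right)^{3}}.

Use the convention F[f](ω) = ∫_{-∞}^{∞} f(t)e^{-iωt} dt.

F(ω) = \frac{\pi \left(25 \omega^{2} + 15 \left|{\omega}\right| + 3\right) e^{- 5 \left|{\omega}\right|}}{25000}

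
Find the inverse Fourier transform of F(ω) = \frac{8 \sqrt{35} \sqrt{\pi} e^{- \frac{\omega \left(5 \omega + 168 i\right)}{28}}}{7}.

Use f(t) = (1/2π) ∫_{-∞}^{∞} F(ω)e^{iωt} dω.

f(t) = 8 e^{- \frac{7 \left(t - 6\right)^{2}}{5}}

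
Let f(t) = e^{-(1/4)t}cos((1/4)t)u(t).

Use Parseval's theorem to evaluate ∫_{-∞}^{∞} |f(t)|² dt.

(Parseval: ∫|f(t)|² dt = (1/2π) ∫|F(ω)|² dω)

∫|f(t)|² dt = \frac{3}{2}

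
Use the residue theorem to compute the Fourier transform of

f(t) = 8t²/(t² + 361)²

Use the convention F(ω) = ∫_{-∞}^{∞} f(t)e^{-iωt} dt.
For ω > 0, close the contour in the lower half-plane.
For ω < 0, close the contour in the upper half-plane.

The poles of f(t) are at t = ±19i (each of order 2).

Let g(z) = f(z)e^{-iωz}; for large |z| the factor e^{-iωz} decays in the lower half-plane when ω > 0 and in the upper half-plane when ω < 0.

Case ω > 0 (lower half-plane, clockwise contour ⇒ F(ω) = -2πi·ΣRes):
  Res_{z = - 19 i} g(z) = i \left(\frac{2}{19} - 2 \omega\right) e^{- 19 \omega} (pole of order 2)
  F(ω) = -2πi·ΣRes = \frac{4 \pi \left(1 - 19 \omega\right) e^{- 19 \omega}}{19}

Case ω < 0 (upper half-plane, counterclockwise contour ⇒ F(ω) = +2πi·ΣRes):
  Res_{z = 19 i} g(z) = i \left(- 2 \omega - \frac{2}{19}\right) e^{19 \omega} (pole of order 2)
  F(ω) = 2πi·ΣRes = \frac{4 \pi \left(19 \omega + 1\right) e^{19 \omega}}{19}

Both cases combine into a single formula in |ω|:

F(ω) = \frac{4 \pi \left(1 - 19 \left|{\omega}\right|\right) e^{- 19 \left|{\omega}\right|}}{19}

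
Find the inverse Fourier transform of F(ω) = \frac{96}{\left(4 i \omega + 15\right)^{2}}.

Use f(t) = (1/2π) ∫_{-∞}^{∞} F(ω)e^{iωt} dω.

f(t) = 6 t e^{- \frac{15 t}{4}} u\left(t\right)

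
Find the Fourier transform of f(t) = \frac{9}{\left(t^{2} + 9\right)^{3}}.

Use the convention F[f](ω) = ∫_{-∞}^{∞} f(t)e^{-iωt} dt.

F(ω) = \frac{\pi \left(3 \omega^{2} + 3 \left|{\omega}\right| + 1\right) e^{- 3 \left|{\omega}\right|}}{72}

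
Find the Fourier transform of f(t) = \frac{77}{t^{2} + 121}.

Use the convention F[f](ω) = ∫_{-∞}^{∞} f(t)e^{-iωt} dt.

F(ω) = 7 \pi e^{- 11 \left|{\omega}\right|}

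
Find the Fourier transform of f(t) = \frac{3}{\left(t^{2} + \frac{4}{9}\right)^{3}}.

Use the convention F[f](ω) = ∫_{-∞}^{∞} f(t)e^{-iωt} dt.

F(ω) = \frac{81 \pi \left(4 \omega^{2} + 18 \left|{\omega}\right| + 27\right) e^{- \frac{2 \left|{\omega}\right|}{3}}}{256}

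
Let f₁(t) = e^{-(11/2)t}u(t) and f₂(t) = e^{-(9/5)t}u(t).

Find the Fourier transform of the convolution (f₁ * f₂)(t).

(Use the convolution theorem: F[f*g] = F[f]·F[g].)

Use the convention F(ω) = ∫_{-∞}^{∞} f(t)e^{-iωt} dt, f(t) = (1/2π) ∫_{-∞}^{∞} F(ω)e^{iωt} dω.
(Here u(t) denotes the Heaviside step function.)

F[f₁*f₂](ω) = \frac{10}{- 10 \omega^{2} + 73 i \omega + 99}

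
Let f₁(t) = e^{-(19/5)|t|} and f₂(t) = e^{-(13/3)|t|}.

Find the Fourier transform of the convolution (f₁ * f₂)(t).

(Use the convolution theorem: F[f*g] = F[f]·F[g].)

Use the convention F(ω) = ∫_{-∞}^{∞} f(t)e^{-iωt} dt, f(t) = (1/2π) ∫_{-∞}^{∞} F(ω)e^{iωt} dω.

F[f₁*f₂](ω) = \frac{14820}{225 \omega^{4} + 7474 \omega^{2} + 61009}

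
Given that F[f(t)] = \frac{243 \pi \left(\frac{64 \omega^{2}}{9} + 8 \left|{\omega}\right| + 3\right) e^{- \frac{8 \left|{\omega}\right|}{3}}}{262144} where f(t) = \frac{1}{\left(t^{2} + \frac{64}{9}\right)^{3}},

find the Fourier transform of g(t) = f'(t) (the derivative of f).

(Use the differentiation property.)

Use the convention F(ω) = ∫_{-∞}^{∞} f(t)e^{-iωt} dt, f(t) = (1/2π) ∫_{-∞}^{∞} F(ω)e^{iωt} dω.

F[g](ω) = \frac{27 i \pi \omega \left(64 \omega^{2} + 72 \left|{\omega}\right| + 27\right) e^{- \frac{8 \left|{\omega}\right|}{3}}}{262144}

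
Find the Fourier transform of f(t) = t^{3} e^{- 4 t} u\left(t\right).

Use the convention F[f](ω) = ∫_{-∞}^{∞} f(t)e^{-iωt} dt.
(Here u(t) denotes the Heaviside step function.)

F(ω) = \frac{6}{\left(i \omega + 4\right)^{4}}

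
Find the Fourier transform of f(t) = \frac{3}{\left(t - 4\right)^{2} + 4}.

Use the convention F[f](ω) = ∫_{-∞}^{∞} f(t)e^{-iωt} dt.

F(ω) = \frac{3 \pi e^{- 4 i \omega - 2 \left|{\omega}\right|}}{2}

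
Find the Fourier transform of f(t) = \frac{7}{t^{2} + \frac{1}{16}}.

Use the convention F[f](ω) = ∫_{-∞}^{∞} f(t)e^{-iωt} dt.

F(ω) = 28 \pi e^{- \frac{\left|{\omega}\right|}{4}}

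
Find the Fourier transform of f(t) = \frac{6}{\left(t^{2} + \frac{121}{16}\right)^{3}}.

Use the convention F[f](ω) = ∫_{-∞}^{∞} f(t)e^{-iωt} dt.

F(ω) = \frac{48 \pi \left(121 \omega^{2} + 132 \left|{\omega}\right| + 48\right) e^{- \frac{11 \left|{\omega}\right|}{4}}}{161051}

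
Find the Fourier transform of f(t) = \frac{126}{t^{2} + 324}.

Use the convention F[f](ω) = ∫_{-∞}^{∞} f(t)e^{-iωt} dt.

F(ω) = 7 \pi e^{- 18 \left|{\omega}\right|}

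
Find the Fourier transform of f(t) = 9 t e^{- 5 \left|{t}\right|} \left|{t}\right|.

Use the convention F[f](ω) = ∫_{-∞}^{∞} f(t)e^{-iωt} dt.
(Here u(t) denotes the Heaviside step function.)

F(ω) = \frac{36 i \omega \left(\omega^{2} - 75\right)}{\left(\omega^{2} + 25\right)^{3}}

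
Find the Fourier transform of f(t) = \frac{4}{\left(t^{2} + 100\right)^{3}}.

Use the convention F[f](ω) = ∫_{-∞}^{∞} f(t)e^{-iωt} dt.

F(ω) = \frac{\pi \left(100 \omega^{2} + 30 \left|{\omega}\right| + 3\right) e^{- 10 \left|{\omega}\right|}}{200000}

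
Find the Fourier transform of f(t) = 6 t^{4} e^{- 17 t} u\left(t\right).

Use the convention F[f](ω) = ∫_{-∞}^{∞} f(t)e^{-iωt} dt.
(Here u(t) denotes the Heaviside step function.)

F(ω) = \frac{144}{\left(i \omega + 17\right)^{5}}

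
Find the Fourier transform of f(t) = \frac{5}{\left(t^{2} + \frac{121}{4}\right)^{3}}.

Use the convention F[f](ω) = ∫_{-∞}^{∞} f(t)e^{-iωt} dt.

F(ω) = \frac{5 \pi \left(121 \omega^{2} + 66 \left|{\omega}\right| + 12\right) e^{- \frac{11 \left|{\omega}\right|}{2}}}{161051}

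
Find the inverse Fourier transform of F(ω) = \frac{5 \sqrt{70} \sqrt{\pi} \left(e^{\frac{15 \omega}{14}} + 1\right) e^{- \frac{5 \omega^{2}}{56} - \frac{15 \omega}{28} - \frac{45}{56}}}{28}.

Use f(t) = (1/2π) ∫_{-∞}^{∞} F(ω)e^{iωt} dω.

f(t) = 5 e^{- \frac{14 t^{2}}{5}} \cos{\left(3 t \right)}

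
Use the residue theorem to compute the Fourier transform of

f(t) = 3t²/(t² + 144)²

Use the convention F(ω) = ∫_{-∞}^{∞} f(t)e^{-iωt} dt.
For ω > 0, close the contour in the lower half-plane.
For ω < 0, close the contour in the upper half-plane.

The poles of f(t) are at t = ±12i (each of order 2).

Let g(z) = f(z)e^{-iωz}; for large |z| the factor e^{-iωz} decays in the lower half-plane when ω > 0 and in the upper half-plane when ω < 0.

Case ω > 0 (lower half-plane, clockwise contour ⇒ F(ω) = -2πi·ΣRes):
  Res_{z = - 12 i} g(z) = \frac{i \left(1 - 12 \omega\right) e^{- 12 \omega}}{16} (pole of order 2)
  F(ω) = -2πi·ΣRes = \frac{\pi \left(1 - 12 \omega\right) e^{- 12 \omega}}{8}

Case ω < 0 (upper half-plane, counterclockwise contour ⇒ F(ω) = +2πi·ΣRes):
  Res_{z = 12 i} g(z) = \frac{i \left(- 12 \omega - 1\right) e^{12 \omega}}{16} (pole of order 2)
  F(ω) = 2πi·ΣRes = \frac{\pi \left(12 \omega + 1\right) e^{12 \omega}}{8}

Both cases combine into a single formula in |ω|:

F(ω) = \frac{\pi \left(1 - 12 \left|{\omega}\right|\right) e^{- 12 \left|{\omega}\right|}}{8}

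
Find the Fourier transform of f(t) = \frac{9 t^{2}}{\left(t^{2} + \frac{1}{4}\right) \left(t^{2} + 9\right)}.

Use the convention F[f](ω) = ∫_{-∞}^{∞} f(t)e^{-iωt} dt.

F(ω) = \frac{108 \pi e^{- 3 \left|{\omega}\right|}}{35} - \frac{18 \pi e^{- \frac{\left|{\omega}\right|}{2}}}{35}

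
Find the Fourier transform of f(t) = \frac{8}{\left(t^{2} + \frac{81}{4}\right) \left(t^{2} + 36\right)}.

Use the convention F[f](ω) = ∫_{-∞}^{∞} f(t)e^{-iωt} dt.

F(ω) = - \frac{16 \pi e^{- 6 \left|{\omega}\right|}}{189} + \frac{64 \pi e^{- \frac{9 \left|{\omega}\right|}{2}}}{567}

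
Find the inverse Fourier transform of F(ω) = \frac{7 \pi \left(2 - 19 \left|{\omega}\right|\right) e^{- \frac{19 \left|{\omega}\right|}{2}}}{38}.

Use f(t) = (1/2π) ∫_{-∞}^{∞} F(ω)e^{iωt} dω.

f(t) = \frac{7 t^{2}}{\left(t^{2} + \frac{361}{4}\right)^{2}}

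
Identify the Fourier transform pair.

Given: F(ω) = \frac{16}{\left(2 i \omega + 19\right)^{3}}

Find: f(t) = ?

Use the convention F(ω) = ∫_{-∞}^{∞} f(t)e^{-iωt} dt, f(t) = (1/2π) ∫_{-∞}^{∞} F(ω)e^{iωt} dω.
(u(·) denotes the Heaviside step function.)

f(t) = t^{2} e^{- \frac{19 t}{2}} u\left(t\right)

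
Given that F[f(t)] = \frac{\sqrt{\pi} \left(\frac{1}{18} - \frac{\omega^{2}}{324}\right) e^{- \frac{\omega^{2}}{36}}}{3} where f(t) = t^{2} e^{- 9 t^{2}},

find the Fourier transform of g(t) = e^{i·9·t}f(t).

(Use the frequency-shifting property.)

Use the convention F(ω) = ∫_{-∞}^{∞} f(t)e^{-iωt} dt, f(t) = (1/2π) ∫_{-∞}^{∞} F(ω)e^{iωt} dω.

F[g](ω) = \frac{\sqrt{\pi} \left(18 - \left(\omega - 9\right)^{2}\right) e^{- \frac{\left(\omega - 9\right)^{2}}{36}}}{972}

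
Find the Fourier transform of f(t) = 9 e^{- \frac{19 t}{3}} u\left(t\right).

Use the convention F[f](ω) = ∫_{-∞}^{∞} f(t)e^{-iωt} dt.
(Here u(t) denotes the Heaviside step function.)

F(ω) = \frac{27}{3 i \omega + 19}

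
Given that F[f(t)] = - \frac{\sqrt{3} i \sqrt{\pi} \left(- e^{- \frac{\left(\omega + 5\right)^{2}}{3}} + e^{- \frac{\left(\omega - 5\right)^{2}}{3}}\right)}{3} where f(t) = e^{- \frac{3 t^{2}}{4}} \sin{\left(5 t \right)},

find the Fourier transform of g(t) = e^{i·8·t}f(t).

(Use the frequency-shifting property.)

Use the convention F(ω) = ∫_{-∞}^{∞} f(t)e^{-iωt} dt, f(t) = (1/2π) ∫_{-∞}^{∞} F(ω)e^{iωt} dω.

F[g](ω) = \frac{\sqrt{3} i \sqrt{\pi} \left(e^{2 \omega + \frac{169}{3}} - e^{\frac{26 \omega}{3} + 3}\right) e^{- \frac{\omega^{2}}{3} - \frac{178}{3}}}{3}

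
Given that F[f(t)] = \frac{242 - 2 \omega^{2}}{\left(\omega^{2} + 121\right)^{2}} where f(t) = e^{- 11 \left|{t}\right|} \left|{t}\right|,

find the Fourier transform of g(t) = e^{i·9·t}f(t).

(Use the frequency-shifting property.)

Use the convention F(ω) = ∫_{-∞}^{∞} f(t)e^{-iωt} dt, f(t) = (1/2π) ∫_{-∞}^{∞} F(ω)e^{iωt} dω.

F[g](ω) = \frac{2 \left(121 - \left(\omega - 9\right)^{2}\right)}{\left(\left(\omega - 9\right)^{2} + 121\right)^{2}}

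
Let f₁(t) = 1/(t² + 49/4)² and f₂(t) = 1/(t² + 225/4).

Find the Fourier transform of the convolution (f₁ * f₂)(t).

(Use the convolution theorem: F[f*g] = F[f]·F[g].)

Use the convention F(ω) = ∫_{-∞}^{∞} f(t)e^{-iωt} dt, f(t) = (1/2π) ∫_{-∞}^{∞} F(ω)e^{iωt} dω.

F[f₁*f₂](ω) = \frac{4 \pi^{2} \left(7 \left|{\omega}\right| + 2\right) e^{- 11 \left|{\omega}\right|}}{5145}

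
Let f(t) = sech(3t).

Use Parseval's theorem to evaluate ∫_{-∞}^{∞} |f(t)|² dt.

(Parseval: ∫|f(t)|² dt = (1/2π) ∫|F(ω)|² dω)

∫|f(t)|² dt = \frac{2}{3}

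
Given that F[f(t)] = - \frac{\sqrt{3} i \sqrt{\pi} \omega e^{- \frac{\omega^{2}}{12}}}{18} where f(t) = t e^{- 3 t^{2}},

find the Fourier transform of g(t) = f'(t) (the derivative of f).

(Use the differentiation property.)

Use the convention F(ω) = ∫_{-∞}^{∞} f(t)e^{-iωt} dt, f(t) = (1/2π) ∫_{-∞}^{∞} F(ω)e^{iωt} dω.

F[g](ω) = \frac{\sqrt{3} \sqrt{\pi} \omega^{2} e^{- \frac{\omega^{2}}{12}}}{18}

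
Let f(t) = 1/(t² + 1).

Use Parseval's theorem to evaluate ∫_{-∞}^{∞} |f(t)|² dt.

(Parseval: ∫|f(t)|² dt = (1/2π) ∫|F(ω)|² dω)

∫|f(t)|² dt = \frac{\pi}{2}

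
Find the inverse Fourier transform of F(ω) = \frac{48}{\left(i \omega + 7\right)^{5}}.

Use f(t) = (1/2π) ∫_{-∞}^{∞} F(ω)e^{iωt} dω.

f(t) = 2 t^{4} e^{- 7 t} u\left(t\right)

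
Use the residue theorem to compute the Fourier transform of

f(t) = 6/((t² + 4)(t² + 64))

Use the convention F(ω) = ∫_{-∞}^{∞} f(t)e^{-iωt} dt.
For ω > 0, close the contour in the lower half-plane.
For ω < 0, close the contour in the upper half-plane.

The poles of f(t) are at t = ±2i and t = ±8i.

Let g(z) = f(z)e^{-iωz}; for large |z| the factor e^{-iωz} decays in the lower half-plane when ω > 0 and in the upper half-plane when ω < 0.

Case ω > 0 (lower half-plane, clockwise contour ⇒ F(ω) = -2πi·ΣRes):
  Res_{z = - 2 i} g(z) = \frac{i e^{- 2 \omega}}{40}
  Res_{z = - 8 i} g(z) = - \frac{i e^{- 8 \omega}}{160}
  F(ω) = -2πi·ΣRes = \frac{\pi \left(4 e^{6 \omega} - 1\right) e^{- 8 \omega}}{80}

Case ω < 0 (upper half-plane, counterclockwise contour ⇒ F(ω) = +2πi·ΣRes):
  Res_{z = 2 i} g(z) = - \frac{i e^{2 \omega}}{40}
  Res_{z = 8 i} g(z) = \frac{i e^{8 \omega}}{160}
  F(ω) = 2πi·ΣRes = \frac{\pi \left(4 - e^{6 \omega}\right) e^{2 \omega}}{80}

Both cases combine into a single formula in |ω|:

F(ω) = \frac{\pi \left(4 e^{6 \left|{\omega}\right|} - 1\right) e^{- 8 \left|{\omega}\right|}}{80}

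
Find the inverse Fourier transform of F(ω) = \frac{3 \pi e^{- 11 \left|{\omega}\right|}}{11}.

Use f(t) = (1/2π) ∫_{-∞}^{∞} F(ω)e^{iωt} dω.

f(t) = \frac{3}{t^{2} + 121}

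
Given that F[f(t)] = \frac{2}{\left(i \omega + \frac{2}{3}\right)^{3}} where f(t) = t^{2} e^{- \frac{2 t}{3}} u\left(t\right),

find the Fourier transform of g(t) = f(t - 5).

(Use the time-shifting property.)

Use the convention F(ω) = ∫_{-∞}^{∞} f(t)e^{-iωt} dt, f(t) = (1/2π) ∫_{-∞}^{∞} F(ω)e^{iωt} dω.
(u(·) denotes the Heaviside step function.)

F[g](ω) = \frac{54 e^{- 5 i \omega}}{\left(3 i \omega + 2\right)^{3}}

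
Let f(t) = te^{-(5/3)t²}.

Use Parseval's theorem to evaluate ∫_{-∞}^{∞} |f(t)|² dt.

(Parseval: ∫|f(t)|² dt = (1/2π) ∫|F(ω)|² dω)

∫|f(t)|² dt = \frac{3 \sqrt{30} \sqrt{\pi}}{200}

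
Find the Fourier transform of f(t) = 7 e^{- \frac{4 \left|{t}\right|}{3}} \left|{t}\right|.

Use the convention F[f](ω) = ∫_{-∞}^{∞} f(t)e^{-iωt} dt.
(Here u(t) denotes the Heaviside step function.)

F(ω) = \frac{126 \left(16 - 9 \omega^{2}\right)}{\left(9 \omega^{2} + 16\right)^{2}}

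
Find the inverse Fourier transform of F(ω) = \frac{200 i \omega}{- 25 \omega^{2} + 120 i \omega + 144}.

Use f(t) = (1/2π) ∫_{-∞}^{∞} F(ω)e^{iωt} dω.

f(t) = 8 \left(1 - \frac{12 t}{5}\right) e^{- \frac{12 t}{5}} u\left(t\right)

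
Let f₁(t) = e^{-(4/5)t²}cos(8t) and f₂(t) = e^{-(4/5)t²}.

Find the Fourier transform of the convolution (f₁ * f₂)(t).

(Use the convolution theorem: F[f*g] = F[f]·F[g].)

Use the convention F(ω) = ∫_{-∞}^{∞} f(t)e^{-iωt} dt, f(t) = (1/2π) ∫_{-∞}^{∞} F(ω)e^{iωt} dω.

F[f₁*f₂](ω) = \frac{5 \pi \left(e^{10 \omega} + 1\right) e^{- \frac{5 \omega^{2}}{8} - 5 \omega - 20}}{8}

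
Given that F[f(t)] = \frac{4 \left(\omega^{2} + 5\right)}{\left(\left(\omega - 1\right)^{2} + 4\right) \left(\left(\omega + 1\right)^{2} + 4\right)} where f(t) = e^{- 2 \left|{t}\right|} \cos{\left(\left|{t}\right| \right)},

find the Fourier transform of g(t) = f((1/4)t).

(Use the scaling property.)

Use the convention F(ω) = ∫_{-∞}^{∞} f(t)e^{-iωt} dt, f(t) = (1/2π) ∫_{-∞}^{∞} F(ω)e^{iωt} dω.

F[g](ω) = \frac{16 \left(16 \omega^{2} + 5\right)}{256 \omega^{4} + 96 \omega^{2} + 25}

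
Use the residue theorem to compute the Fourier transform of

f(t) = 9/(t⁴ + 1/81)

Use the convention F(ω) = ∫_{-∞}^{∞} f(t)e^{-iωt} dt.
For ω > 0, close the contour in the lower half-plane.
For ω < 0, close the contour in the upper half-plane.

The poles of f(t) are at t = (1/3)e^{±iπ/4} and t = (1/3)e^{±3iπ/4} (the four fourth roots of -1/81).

Let g(z) = f(z)e^{-iωz}; for large |z| the factor e^{-iωz} decays in the lower half-plane when ω > 0 and in the upper half-plane when ω < 0.

Case ω > 0 (lower half-plane, clockwise contour ⇒ F(ω) = -2πi·ΣRes):
  Res_{z = - \frac{\sqrt{2}}{6} - \frac{\sqrt{2} i}{6}} g(z) = \frac{243 \sqrt{2} i \left(1 - i\right) e^{\frac{\sqrt{2} \omega \left(-1 + i\right)}{6}}}{8}
  Res_{z = \frac{\sqrt{2}}{6} - \frac{\sqrt{2} i}{6}} g(z) = \frac{243 \sqrt{2} i \left(1 + i\right) e^{- \frac{\sqrt{2} \omega \left(1 + i\right)}{6}}}{8}
  F(ω) = -2πi·ΣRes = \frac{243 \sqrt{2} \pi \left(1 - i\right) \left(e^{\frac{\sqrt{2} i \omega}{3}} + i\right) e^{- \frac{\sqrt{2} \omega \left(1 + i\right)}{6}}}{4} = 243 \pi e^{- \frac{\sqrt{2} \omega}{6}} \sin{\left(\frac{\sqrt{2} \omega}{6} + \frac{\pi}{4} \right)}

Case ω < 0 (upper half-plane, counterclockwise contour ⇒ F(ω) = +2πi·ΣRes):
  Res_{z = \frac{\sqrt{2}}{6} + \frac{\sqrt{2} i}{6}} g(z) = \frac{243 \sqrt{2} i \left(-1 + i\right) e^{\frac{\sqrt{2} \omega \left(1 - i\right)}{6}}}{8}
  Res_{z = - \frac{\sqrt{2}}{6} + \frac{\sqrt{2} i}{6}} g(z) = \frac{243 \sqrt{2} \left(1 - i\right) e^{\frac{\sqrt{2} \omega \left(1 + i\right)}{6}}}{8}
  F(ω) = 2πi·ΣRes = - \frac{243 \sqrt{2} i \pi \left(i \left(1 - i\right) e^{\frac{\sqrt{2} \omega \left(1 - i\right)}{6}} - \left(1 - i\right) e^{\frac{\sqrt{2} \omega \left(1 + i\right)}{6}}\right)}{4} = 243 \pi e^{\frac{\sqrt{2} \omega}{6}} \cos{\left(\frac{\sqrt{2} \omega}{6} + \frac{\pi}{4} \right)}

Both cases combine into a single formula in |ω|:

F(ω) = 243 \pi e^{- \frac{\sqrt{2} \left|{\omega}\right|}{6}} \sin{\left(\frac{\sqrt{2} \left|{\omega}\right|}{6} + \frac{\pi}{4} \right)}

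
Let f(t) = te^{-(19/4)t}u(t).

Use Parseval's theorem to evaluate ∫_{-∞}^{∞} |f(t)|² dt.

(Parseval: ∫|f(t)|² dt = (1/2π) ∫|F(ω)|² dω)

∫|f(t)|² dt = \frac{16}{6859}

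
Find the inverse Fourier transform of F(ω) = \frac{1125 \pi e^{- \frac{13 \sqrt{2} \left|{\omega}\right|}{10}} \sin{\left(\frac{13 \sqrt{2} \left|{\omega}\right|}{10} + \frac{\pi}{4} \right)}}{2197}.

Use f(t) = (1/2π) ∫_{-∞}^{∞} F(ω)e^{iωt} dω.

f(t) = \frac{9}{t^{4} + \frac{28561}{625}}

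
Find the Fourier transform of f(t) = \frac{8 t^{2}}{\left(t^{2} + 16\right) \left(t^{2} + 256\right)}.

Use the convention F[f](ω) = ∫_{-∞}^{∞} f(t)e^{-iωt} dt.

F(ω) = \frac{2 \pi \left(4 - e^{12 \left|{\omega}\right|}\right) e^{- 16 \left|{\omega}\right|}}{15}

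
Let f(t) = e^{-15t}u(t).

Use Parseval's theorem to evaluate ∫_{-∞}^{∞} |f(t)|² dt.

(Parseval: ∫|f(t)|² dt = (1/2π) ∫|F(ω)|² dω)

∫|f(t)|² dt = \frac{1}{30}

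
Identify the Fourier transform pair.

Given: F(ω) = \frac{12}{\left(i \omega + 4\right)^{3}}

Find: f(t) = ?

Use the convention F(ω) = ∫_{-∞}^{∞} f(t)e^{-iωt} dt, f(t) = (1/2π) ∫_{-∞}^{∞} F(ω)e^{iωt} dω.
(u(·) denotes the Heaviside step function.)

f(t) = 6 t^{2} e^{- 4 t} u\left(t\right)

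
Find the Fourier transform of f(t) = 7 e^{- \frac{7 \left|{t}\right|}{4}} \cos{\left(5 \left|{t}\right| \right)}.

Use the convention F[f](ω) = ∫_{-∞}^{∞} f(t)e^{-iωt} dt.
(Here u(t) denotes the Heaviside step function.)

F(ω) = \frac{392 \left(16 \omega^{2} + 449\right)}{256 \omega^{4} - 11232 \omega^{2} + 201601}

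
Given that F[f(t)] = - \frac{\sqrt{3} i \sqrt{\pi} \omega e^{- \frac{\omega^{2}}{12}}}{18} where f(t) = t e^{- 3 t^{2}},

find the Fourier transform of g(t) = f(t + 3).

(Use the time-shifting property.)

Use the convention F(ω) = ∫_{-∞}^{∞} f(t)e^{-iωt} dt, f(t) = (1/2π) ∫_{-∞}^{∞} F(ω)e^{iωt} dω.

F[g](ω) = - \frac{\sqrt{3} i \sqrt{\pi} \omega e^{- \frac{\omega \left(\omega - 36 i\right)}{12}}}{18}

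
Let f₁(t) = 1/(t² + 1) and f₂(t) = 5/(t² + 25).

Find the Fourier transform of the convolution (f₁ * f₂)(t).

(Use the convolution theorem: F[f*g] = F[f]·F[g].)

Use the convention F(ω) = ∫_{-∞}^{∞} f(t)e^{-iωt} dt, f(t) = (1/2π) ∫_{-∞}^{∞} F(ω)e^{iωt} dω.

F[f₁*f₂](ω) = \pi^{2} e^{- 6 \left|{\omega}\right|}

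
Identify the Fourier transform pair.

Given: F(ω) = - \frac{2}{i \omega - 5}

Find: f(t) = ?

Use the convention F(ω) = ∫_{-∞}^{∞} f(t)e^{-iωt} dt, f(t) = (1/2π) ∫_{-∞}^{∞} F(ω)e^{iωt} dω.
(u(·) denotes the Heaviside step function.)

f(t) = 2 e^{5 t} u\left(- t\right)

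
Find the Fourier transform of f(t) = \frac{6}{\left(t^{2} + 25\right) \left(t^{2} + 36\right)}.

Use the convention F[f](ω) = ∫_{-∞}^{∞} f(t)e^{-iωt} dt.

F(ω) = \frac{\pi \left(6 e^{\left|{\omega}\right|} - 5\right) e^{- 6 \left|{\omega}\right|}}{55}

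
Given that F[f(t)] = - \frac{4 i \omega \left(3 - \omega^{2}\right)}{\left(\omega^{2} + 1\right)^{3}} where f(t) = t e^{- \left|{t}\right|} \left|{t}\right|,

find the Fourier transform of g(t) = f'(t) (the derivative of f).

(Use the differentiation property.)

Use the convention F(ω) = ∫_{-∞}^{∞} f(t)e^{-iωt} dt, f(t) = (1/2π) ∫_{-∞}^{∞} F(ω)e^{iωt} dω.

F[g](ω) = \frac{4 \omega^{2} \left(3 - \omega^{2}\right)}{\left(\omega^{2} + 1\right)^{3}}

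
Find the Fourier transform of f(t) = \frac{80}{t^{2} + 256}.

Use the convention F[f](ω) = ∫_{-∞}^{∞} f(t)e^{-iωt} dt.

F(ω) = 5 \pi e^{- 16 \left|{\omega}\right|}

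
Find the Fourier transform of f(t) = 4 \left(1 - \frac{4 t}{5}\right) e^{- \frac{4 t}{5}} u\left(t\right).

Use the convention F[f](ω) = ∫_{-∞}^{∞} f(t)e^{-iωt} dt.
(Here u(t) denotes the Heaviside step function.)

F(ω) = \frac{100 i \omega}{- 25 \omega^{2} + 40 i \omega + 16}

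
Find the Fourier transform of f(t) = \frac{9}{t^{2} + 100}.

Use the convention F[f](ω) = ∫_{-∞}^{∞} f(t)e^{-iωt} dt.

F(ω) = \frac{9 \pi e^{- 10 \left|{\omega}\right|}}{10}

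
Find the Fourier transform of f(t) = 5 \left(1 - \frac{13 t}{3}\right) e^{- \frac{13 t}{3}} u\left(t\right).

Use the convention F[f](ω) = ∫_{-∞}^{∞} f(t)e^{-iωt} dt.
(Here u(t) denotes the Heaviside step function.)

F(ω) = \frac{45 i \omega}{- 9 \omega^{2} + 78 i \omega + 169}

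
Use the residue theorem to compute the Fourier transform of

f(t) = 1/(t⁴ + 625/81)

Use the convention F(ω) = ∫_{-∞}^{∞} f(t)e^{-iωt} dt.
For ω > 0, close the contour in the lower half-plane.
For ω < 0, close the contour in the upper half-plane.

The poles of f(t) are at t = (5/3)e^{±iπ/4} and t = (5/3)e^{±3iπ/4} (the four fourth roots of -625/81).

Let g(z) = f(z)e^{-iωz}; for large |z| the factor e^{-iωz} decays in the lower half-plane when ω > 0 and in the upper half-plane when ω < 0.

Case ω > 0 (lower half-plane, clockwise contour ⇒ F(ω) = -2πi·ΣRes):
  Res_{z = - \frac{5 \sqrt{2}}{6} - \frac{5 \sqrt{2} i}{6}} g(z) = \frac{27 \sqrt{2} i \left(1 - i\right) e^{\frac{5 \sqrt{2} \omega \left(-1 + i\right)}{6}}}{1000}
  Res_{z = \frac{5 \sqrt{2}}{6} - \frac{5 \sqrt{2} i}{6}} g(z) = \frac{27 \sqrt{2} i \left(1 + i\right) e^{- \frac{5 \sqrt{2} \omega \left(1 + i\right)}{6}}}{1000}
  F(ω) = -2πi·ΣRes = \frac{27 \sqrt{2} \pi \left(1 - i\right) \left(e^{\frac{5 \sqrt{2} i \omega}{3}} + i\right) e^{- \frac{5 \sqrt{2} \omega \left(1 + i\right)}{6}}}{500} = \frac{27 \pi e^{- \frac{5 \sqrt{2} \omega}{6}} \sin{\left(\frac{5 \sqrt{2} \omega}{6} + \frac{\pi}{4} \right)}}{125}

Case ω < 0 (upper half-plane, counterclockwise contour ⇒ F(ω) = +2πi·ΣRes):
  Res_{z = \frac{5 \sqrt{2}}{6} + \frac{5 \sqrt{2} i}{6}} g(z) = \frac{27 \sqrt{2} i \left(-1 + i\right) e^{\frac{5 \sqrt{2} \omega \left(1 - i\right)}{6}}}{1000}
  Res_{z = - \frac{5 \sqrt{2}}{6} + \frac{5 \sqrt{2} i}{6}} g(z) = \frac{27 \sqrt{2} \left(1 - i\right) e^{\frac{5 \sqrt{2} \omega \left(1 + i\right)}{6}}}{1000}
  F(ω) = 2πi·ΣRes = - \frac{27 \sqrt{2} i \pi \left(i \left(1 - i\right) e^{\frac{5 \sqrt{2} \omega \left(1 - i\right)}{6}} - \left(1 - i\right) e^{\frac{5 \sqrt{2} \omega \left(1 + i\right)}{6}}\right)}{500} = \frac{27 \pi e^{\frac{5 \sqrt{2} \omega}{6}} \cos{\left(\frac{5 \sqrt{2} \omega}{6} + \frac{\pi}{4} \right)}}{125}

Both cases combine into a single formula in |ω|:

F(ω) = \frac{27 \pi e^{- \frac{5 \sqrt{2} \left|{\omega}\right|}{6}} \sin{\left(\frac{5 \sqrt{2} \left|{\omega}\right|}{6} + \frac{\pi}{4} \right)}}{125}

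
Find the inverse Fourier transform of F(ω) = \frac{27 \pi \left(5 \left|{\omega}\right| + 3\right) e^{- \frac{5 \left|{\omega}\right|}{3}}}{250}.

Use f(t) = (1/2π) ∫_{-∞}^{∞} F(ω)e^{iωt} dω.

f(t) = \frac{3}{\left(t^{2} + \frac{25}{9}\right)^{2}}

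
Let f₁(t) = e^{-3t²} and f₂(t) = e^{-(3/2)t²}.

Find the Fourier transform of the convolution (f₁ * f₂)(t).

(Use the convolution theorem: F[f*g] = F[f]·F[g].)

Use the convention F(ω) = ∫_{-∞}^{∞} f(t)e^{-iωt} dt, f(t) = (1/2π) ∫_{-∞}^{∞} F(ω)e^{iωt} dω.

F[f₁*f₂](ω) = \frac{\sqrt{2} \pi e^{- \frac{\omega^{2}}{4}}}{3}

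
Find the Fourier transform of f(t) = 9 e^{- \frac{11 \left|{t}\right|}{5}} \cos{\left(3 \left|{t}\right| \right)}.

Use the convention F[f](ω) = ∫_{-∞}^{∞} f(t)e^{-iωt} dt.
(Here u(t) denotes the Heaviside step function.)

F(ω) = \frac{990 \left(25 \omega^{2} + 346\right)}{625 \omega^{4} - 5200 \omega^{2} + 119716}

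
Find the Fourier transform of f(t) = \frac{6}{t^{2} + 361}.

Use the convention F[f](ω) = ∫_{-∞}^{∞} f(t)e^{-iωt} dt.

F(ω) = \frac{6 \pi e^{- 19 \left|{\omega}\right|}}{19}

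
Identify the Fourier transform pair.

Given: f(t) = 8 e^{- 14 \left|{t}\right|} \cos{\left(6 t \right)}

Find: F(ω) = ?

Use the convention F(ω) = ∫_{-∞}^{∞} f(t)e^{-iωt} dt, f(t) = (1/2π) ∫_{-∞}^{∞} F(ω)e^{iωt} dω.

F(ω) = \frac{224 \left(\omega^{2} + 232\right)}{\omega^{4} + 320 \omega^{2} + 53824}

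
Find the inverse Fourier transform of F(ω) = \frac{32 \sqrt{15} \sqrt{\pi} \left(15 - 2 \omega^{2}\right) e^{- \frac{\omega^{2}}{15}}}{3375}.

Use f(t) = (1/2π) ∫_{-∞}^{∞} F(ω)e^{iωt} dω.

f(t) = 8 t^{2} e^{- \frac{15 t^{2}}{4}}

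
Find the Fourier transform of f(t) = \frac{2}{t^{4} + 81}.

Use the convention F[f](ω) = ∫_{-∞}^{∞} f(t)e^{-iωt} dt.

F(ω) = \frac{2 \pi e^{- \frac{3 \sqrt{2} \left|{\omega}\right|}{2}} \sin{\left(\frac{3 \sqrt{2} \left|{\omega}\right|}{2} + \frac{\pi}{4} \right)}}{27}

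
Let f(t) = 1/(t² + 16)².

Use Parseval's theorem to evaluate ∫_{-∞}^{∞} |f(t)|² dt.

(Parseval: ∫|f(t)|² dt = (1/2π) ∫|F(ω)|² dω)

∫|f(t)|² dt = \frac{5 \pi}{262144}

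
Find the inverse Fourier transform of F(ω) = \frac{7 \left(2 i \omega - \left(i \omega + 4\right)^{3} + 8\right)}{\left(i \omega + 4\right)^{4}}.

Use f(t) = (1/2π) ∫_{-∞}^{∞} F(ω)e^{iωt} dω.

f(t) = 7 \left(t^{2} - 1\right) e^{- 4 t} u\left(t\right)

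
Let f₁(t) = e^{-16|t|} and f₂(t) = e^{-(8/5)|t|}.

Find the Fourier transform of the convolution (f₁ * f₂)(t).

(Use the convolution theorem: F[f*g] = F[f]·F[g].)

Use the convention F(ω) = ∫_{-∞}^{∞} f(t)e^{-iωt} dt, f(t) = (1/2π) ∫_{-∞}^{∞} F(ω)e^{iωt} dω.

F[f₁*f₂](ω) = \frac{2560}{\left(\omega^{2} + 256\right) \left(25 \omega^{2} + 64\right)}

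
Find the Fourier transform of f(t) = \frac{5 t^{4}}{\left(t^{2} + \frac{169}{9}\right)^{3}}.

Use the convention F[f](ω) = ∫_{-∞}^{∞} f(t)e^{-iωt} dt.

F(ω) = \frac{5 \pi \left(169 \omega^{2} - 195 \left|{\omega}\right| + 27\right) e^{- \frac{13 \left|{\omega}\right|}{3}}}{312}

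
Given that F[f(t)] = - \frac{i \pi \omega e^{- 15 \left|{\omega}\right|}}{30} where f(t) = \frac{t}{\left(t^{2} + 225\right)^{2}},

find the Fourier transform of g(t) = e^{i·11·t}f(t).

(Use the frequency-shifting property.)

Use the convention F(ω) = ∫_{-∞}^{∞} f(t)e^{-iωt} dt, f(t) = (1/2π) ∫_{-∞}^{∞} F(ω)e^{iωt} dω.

F[g](ω) = \frac{i \pi \left(11 - \omega\right) e^{- 15 \left|{\omega - 11}\right|}}{30}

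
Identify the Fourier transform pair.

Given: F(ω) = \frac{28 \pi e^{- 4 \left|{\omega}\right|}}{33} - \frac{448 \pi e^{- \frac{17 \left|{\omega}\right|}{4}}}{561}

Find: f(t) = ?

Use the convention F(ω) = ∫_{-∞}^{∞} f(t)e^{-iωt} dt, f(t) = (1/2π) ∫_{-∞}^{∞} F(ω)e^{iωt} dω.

f(t) = \frac{7}{\left(t^{2} + 16\right) \left(t^{2} + \frac{289}{16}\right)}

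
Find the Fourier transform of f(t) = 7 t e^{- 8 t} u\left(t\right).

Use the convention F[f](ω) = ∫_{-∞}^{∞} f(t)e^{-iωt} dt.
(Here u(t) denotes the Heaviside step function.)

F(ω) = \frac{7}{\left(i \omega + 8\right)^{2}}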